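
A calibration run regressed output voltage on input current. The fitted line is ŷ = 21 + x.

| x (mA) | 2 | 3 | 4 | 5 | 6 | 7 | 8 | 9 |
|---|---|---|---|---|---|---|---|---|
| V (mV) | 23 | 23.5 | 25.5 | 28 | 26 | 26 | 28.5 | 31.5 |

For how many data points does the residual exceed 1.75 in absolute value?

x=2: ŷ = 21 + 2 = 23; e = 23 − 23 = 0
x=3: ŷ = 21 + 3 = 24; e = 23.5 − 24 = -0.5
x=4: ŷ = 21 + 4 = 25; e = 25.5 − 25 = 0.5
x=5: ŷ = 21 + 5 = 26; e = 28 − 26 = 2
x=6: ŷ = 21 + 6 = 27; e = 26 − 27 = -1
x=7: ŷ = 21 + 7 = 28; e = 26 − 28 = -2
x=8: ŷ = 21 + 8 = 29; e = 28.5 − 29 = -0.5
x=9: ŷ = 21 + 9 = 30; e = 31.5 − 30 = 1.5
|e| > 1.75: x=5 (|e|=2), x=7 (|e|=2) → 2

2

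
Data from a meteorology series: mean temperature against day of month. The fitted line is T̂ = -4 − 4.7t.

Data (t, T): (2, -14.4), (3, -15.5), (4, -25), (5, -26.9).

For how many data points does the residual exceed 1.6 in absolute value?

t=2: T̂ = -4 − 4.7·2 = -13.4; r = -14.4 − (-13.4) = -1
t=3: T̂ = -4 − 4.7·3 = -18.1; r = -15.5 − (-18.1) = 2.6
t=4: T̂ = -4 − 4.7·4 = -22.8; r = -25 − (-22.8) = -2.2
t=5: T̂ = -4 − 4.7·5 = -27.5; r = -26.9 − (-27.5) = 0.6
|r| > 1.6: t=3 (|r|=2.6), t=4 (|r|=2.2) → 2

2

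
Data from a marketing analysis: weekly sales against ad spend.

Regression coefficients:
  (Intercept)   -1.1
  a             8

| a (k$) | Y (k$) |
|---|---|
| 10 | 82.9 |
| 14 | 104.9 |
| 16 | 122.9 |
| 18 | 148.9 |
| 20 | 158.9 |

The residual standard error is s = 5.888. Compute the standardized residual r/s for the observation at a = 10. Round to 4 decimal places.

Ŷ = -1.1 + 8·10 = 78.9
r = 82.9 − 78.9 = 4
r/s = 4 / 5.888 = 0.6793

0.6793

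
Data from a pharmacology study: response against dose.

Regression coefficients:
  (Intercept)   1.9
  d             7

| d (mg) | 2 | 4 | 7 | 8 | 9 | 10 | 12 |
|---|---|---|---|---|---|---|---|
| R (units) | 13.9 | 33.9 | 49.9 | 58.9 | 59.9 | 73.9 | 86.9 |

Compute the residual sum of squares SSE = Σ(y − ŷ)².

d=2: R̂ = 1.9 + 7·2 = 15.9; e = 13.9 − 15.9 = -2
d=4: R̂ = 1.9 + 7·4 = 29.9; e = 33.9 − 29.9 = 4
d=7: R̂ = 1.9 + 7·7 = 50.9; e = 49.9 − 50.9 = -1
d=8: R̂ = 1.9 + 7·8 = 57.9; e = 58.9 − 57.9 = 1
d=9: R̂ = 1.9 + 7·9 = 64.9; e = 59.9 − 64.9 = -5
d=10: R̂ = 1.9 + 7·10 = 71.9; e = 73.9 − 71.9 = 2
d=12: R̂ = 1.9 + 7·12 = 85.9; e = 86.9 − 85.9 = 1
SSE = 4 + 16 + 1 + 1 + 25 + 4 + 1 = 52

SSE = 52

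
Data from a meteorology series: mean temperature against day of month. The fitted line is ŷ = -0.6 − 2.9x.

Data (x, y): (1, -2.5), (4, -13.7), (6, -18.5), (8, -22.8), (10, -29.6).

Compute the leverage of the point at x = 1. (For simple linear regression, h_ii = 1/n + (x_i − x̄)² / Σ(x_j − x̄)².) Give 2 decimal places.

x̄ = (1 + 4 + 6 + 8 + 10)/5 = 5.8
Σ(x − x̄)² = 23.04 + 3.24 + 0.04 + 4.84 + 17.64 = 48.8
h = 1/5 + (-4.8)²/48.8 = 0.2 + 0.472131 = 0.67

h = 0.67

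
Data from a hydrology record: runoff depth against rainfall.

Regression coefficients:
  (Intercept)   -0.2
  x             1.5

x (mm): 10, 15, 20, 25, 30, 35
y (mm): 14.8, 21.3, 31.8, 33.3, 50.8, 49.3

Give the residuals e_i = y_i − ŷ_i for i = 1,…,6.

0, -1, 2, -4, 6, -3

x=10: ŷ = -0.2 + 1.5·10 = 14.8; e = 14.8 − 14.8 = 0
x=15: ŷ = -0.2 + 1.5·15 = 22.3; e = 21.3 − 22.3 = -1
x=20: ŷ = -0.2 + 1.5·20 = 29.8; e = 31.8 − 29.8 = 2
x=25: ŷ = -0.2 + 1.5·25 = 37.3; e = 33.3 − 37.3 = -4
x=30: ŷ = -0.2 + 1.5·30 = 44.8; e = 50.8 − 44.8 = 6
x=35: ŷ = -0.2 + 1.5·35 = 52.3; e = 49.3 − 52.3 = -3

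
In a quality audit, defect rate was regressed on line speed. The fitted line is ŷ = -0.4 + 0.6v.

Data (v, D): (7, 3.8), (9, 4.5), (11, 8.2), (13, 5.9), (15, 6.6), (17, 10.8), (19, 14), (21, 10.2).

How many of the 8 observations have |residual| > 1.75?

v=7: ŷ = -0.4 + 0.6·7 = 3.8; r = 3.8 − 3.8 = 0
v=9: ŷ = -0.4 + 0.6·9 = 5; r = 4.5 − 5 = -0.5
v=11: ŷ = -0.4 + 0.6·11 = 6.2; r = 8.2 − 6.2 = 2
v=13: ŷ = -0.4 + 0.6·13 = 7.4; r = 5.9 − 7.4 = -1.5
v=15: ŷ = -0.4 + 0.6·15 = 8.6; r = 6.6 − 8.6 = -2
v=17: ŷ = -0.4 + 0.6·17 = 9.8; r = 10.8 − 9.8 = 1
v=19: ŷ = -0.4 + 0.6·19 = 11; r = 14 − 11 = 3
v=21: ŷ = -0.4 + 0.6·21 = 12.2; r = 10.2 − 12.2 = -2
|r| > 1.75: v=11 (|r|=2), v=15 (|r|=2), v=19 (|r|=3), v=21 (|r|=2) → 4

4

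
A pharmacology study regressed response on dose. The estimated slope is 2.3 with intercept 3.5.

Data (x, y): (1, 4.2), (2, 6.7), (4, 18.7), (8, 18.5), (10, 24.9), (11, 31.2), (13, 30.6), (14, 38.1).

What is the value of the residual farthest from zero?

r = 6

x=1: ŷ = 3.5 + 2.3·1 = 5.8; r = 4.2 − 5.8 = -1.6
x=2: ŷ = 3.5 + 2.3·2 = 8.1; r = 6.7 − 8.1 = -1.4
x=4: ŷ = 3.5 + 2.3·4 = 12.7; r = 18.7 − 12.7 = 6
x=8: ŷ = 3.5 + 2.3·8 = 21.9; r = 18.5 − 21.9 = -3.4
x=10: ŷ = 3.5 + 2.3·10 = 26.5; r = 24.9 − 26.5 = -1.6
x=11: ŷ = 3.5 + 2.3·11 = 28.8; r = 31.2 − 28.8 = 2.4
x=13: ŷ = 3.5 + 2.3·13 = 33.4; r = 30.6 − 33.4 = -2.8
x=14: ŷ = 3.5 + 2.3·14 = 35.7; r = 38.1 − 35.7 = 2.4
Largest |r| is 6 at x = 4, residual 6.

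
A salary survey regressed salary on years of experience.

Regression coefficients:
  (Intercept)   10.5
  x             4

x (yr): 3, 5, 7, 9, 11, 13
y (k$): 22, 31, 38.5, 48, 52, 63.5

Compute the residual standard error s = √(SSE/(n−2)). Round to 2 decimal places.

x=3: ŷ = 10.5 + 4·3 = 22.5; e = 22 − 22.5 = -0.5
x=5: ŷ = 10.5 + 4·5 = 30.5; e = 31 − 30.5 = 0.5
x=7: ŷ = 10.5 + 4·7 = 38.5; e = 38.5 − 38.5 = 0
x=9: ŷ = 10.5 + 4·9 = 46.5; e = 48 − 46.5 = 1.5
x=11: ŷ = 10.5 + 4·11 = 54.5; e = 52 − 54.5 = -2.5
x=13: ŷ = 10.5 + 4·13 = 62.5; e = 63.5 − 62.5 = 1
SSE = 0.25 + 0.25 + 0 + 2.25 + 6.25 + 1 = 10
s = √(10/4) = √2.5 ≈ 1.58

s = 1.58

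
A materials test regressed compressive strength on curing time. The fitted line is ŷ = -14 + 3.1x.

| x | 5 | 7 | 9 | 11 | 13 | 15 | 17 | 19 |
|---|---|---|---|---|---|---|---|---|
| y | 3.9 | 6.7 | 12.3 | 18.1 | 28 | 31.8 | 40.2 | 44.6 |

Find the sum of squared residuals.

SSE = 19.04

x=5: ŷ = -14 + 3.1·5 = 1.5; r = 3.9 − 1.5 = 2.4
x=7: ŷ = -14 + 3.1·7 = 7.7; r = 6.7 − 7.7 = -1
x=9: ŷ = -14 + 3.1·9 = 13.9; r = 12.3 − 13.9 = -1.6
x=11: ŷ = -14 + 3.1·11 = 20.1; r = 18.1 − 20.1 = -2
x=13: ŷ = -14 + 3.1·13 = 26.3; r = 28 − 26.3 = 1.7
x=15: ŷ = -14 + 3.1·15 = 32.5; r = 31.8 − 32.5 = -0.7
x=17: ŷ = -14 + 3.1·17 = 38.7; r = 40.2 − 38.7 = 1.5
x=19: ŷ = -14 + 3.1·19 = 44.9; r = 44.6 − 44.9 = -0.3
SSE = 5.76 + 1 + 2.56 + 4 + 2.89 + 0.49 + 2.25 + 0.09 = 19.04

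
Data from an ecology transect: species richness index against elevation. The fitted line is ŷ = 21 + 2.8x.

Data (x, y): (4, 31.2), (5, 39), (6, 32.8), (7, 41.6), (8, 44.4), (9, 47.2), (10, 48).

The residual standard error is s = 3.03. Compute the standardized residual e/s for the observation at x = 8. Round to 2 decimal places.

ŷ = 21 + 2.8·8 = 43.4
e = 44.4 − 43.4 = 1
e/s = 1 / 3.03 = 0.33

0.33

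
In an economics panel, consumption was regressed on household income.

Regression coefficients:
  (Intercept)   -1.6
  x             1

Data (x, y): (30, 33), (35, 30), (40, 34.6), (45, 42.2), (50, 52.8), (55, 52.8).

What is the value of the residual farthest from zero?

r = 4.6

x=30: ŷ = -1.6 + 30 = 28.4; r = 33 − 28.4 = 4.6
x=35: ŷ = -1.6 + 35 = 33.4; r = 30 − 33.4 = -3.4
x=40: ŷ = -1.6 + 40 = 38.4; r = 34.6 − 38.4 = -3.8
x=45: ŷ = -1.6 + 45 = 43.4; r = 42.2 − 43.4 = -1.2
x=50: ŷ = -1.6 + 50 = 48.4; r = 52.8 − 48.4 = 4.4
x=55: ŷ = -1.6 + 55 = 53.4; r = 52.8 − 53.4 = -0.6
Largest |r| is 4.6 at x = 30, residual 4.6.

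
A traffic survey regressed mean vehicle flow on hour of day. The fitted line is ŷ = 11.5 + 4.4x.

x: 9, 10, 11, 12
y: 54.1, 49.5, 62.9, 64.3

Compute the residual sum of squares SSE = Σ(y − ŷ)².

SSE = 54

x=9: ŷ = 11.5 + 4.4·9 = 51.1; e = 54.1 − 51.1 = 3
x=10: ŷ = 11.5 + 4.4·10 = 55.5; e = 49.5 − 55.5 = -6
x=11: ŷ = 11.5 + 4.4·11 = 59.9; e = 62.9 − 59.9 = 3
x=12: ŷ = 11.5 + 4.4·12 = 64.3; e = 64.3 − 64.3 = 0
SSE = 9 + 36 + 9 + 0 = 54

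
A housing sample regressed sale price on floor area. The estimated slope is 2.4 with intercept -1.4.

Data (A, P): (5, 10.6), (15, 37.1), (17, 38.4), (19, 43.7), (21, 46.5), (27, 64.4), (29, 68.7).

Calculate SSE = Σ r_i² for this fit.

SSE = 15

A=5: P̂ = -1.4 + 2.4·5 = 10.6; r = 10.6 − 10.6 = 0
A=15: P̂ = -1.4 + 2.4·15 = 34.6; r = 37.1 − 34.6 = 2.5
A=17: P̂ = -1.4 + 2.4·17 = 39.4; r = 38.4 − 39.4 = -1
A=19: P̂ = -1.4 + 2.4·19 = 44.2; r = 43.7 − 44.2 = -0.5
A=21: P̂ = -1.4 + 2.4·21 = 49; r = 46.5 − 49 = -2.5
A=27: P̂ = -1.4 + 2.4·27 = 63.4; r = 64.4 − 63.4 = 1
A=29: P̂ = -1.4 + 2.4·29 = 68.2; r = 68.7 − 68.2 = 0.5
SSE = 0 + 6.25 + 1 + 0.25 + 6.25 + 1 + 0.25 = 15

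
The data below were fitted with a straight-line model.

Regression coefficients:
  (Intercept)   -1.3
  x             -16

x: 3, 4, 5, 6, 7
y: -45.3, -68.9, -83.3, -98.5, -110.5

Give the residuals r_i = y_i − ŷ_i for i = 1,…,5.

x=3: ŷ = -1.3 − 16·3 = -49.3; r = -45.3 − (-49.3) = 4
x=4: ŷ = -1.3 − 16·4 = -65.3; r = -68.9 − (-65.3) = -3.6
x=5: ŷ = -1.3 − 16·5 = -81.3; r = -83.3 − (-81.3) = -2
x=6: ŷ = -1.3 − 16·6 = -97.3; r = -98.5 − (-97.3) = -1.2
x=7: ŷ = -1.3 − 16·7 = -113.3; r = -110.5 − (-113.3) = 2.8

4, -3.6, -2, -1.2, 2.8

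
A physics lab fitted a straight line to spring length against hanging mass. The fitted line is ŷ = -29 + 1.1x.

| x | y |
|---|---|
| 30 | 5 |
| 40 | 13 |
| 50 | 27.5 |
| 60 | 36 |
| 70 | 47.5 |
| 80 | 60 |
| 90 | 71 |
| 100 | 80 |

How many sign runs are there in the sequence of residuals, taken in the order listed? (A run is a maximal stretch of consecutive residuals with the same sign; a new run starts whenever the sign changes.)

6 runs

x=30: ŷ = -29 + 1.1·30 = 4; r = 5 − 4 = 1
x=40: ŷ = -29 + 1.1·40 = 15; r = 13 − 15 = -2
x=50: ŷ = -29 + 1.1·50 = 26; r = 27.5 − 26 = 1.5
x=60: ŷ = -29 + 1.1·60 = 37; r = 36 − 37 = -1
x=70: ŷ = -29 + 1.1·70 = 48; r = 47.5 − 48 = -0.5
x=80: ŷ = -29 + 1.1·80 = 59; r = 60 − 59 = 1
x=90: ŷ = -29 + 1.1·90 = 70; r = 71 − 70 = 1
x=100: ŷ = -29 + 1.1·100 = 81; r = 80 − 81 = -1
Signs: + − + − − + + −
Runs: +×1, −×1, +×1, −×2, +×2, −×1 → 6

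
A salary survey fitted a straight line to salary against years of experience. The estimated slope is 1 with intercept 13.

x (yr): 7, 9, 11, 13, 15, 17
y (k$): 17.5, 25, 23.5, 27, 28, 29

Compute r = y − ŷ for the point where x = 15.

ŷ = 13 + 15 = 28
r = 28 − 28 = 0

r = 0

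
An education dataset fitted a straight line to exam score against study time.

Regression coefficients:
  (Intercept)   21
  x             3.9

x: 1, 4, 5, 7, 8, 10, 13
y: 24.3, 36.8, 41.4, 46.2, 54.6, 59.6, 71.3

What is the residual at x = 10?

ŷ = 21 + 3.9·10 = 60
r = 59.6 − 60 = -0.4

r = -0.4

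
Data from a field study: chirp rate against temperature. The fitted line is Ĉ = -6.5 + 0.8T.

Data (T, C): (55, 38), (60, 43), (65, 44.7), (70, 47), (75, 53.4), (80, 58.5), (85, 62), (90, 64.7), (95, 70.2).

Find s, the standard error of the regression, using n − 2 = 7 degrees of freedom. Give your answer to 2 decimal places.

s = 1.30

T=55: Ĉ = -6.5 + 0.8·55 = 37.5; e = 38 − 37.5 = 0.5
T=60: Ĉ = -6.5 + 0.8·60 = 41.5; e = 43 − 41.5 = 1.5
T=65: Ĉ = -6.5 + 0.8·65 = 45.5; e = 44.7 − 45.5 = -0.8
T=70: Ĉ = -6.5 + 0.8·70 = 49.5; e = 47 − 49.5 = -2.5
T=75: Ĉ = -6.5 + 0.8·75 = 53.5; e = 53.4 − 53.5 = -0.1
T=80: Ĉ = -6.5 + 0.8·80 = 57.5; e = 58.5 − 57.5 = 1
T=85: Ĉ = -6.5 + 0.8·85 = 61.5; e = 62 − 61.5 = 0.5
T=90: Ĉ = -6.5 + 0.8·90 = 65.5; e = 64.7 − 65.5 = -0.8
T=95: Ĉ = -6.5 + 0.8·95 = 69.5; e = 70.2 − 69.5 = 0.7
SSE = 0.25 + 2.25 + 0.64 + 6.25 + 0.01 + 1 + 0.25 + 0.64 + 0.49 = 11.78
s = √(11.78/7) = √1.68286 ≈ 1.30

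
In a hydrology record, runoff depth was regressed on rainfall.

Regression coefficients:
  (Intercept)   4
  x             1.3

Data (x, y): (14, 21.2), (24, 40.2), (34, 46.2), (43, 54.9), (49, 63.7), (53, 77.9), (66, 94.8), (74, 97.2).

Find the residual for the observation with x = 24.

ŷ = 4 + 1.3·24 = 35.2
r = 40.2 − 35.2 = 5

r = 5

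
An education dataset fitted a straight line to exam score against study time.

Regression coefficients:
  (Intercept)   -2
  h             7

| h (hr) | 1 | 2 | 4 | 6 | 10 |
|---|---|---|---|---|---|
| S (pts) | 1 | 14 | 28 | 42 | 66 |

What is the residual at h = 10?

ŷ = -2 + 7·10 = 68
r = 66 − 68 = -2

r = -2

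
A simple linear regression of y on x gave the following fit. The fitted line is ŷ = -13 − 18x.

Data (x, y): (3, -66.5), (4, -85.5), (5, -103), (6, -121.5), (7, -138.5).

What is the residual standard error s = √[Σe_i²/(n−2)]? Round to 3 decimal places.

s = 0.577

x=3: ŷ = -13 − 18·3 = -67; e = -66.5 − (-67) = 0.5
x=4: ŷ = -13 − 18·4 = -85; e = -85.5 − (-85) = -0.5
x=5: ŷ = -13 − 18·5 = -103; e = -103 − (-103) = 0
x=6: ŷ = -13 − 18·6 = -121; e = -121.5 − (-121) = -0.5
x=7: ŷ = -13 − 18·7 = -139; e = -138.5 − (-139) = 0.5
SSE = 0.25 + 0.25 + 0 + 0.25 + 0.25 = 1
s = √(1/3) = √0.333333 ≈ 0.577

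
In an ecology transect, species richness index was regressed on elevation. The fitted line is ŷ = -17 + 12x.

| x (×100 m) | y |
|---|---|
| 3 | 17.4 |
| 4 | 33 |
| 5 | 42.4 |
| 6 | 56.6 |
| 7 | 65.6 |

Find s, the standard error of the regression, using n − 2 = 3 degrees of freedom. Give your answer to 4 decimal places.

s = 1.9528

x=3: ŷ = -17 + 12·3 = 19; r = 17.4 − 19 = -1.6
x=4: ŷ = -17 + 12·4 = 31; r = 33 − 31 = 2
x=5: ŷ = -17 + 12·5 = 43; r = 42.4 − 43 = -0.6
x=6: ŷ = -17 + 12·6 = 55; r = 56.6 − 55 = 1.6
x=7: ŷ = -17 + 12·7 = 67; r = 65.6 − 67 = -1.4
SSE = 2.56 + 4 + 0.36 + 2.56 + 1.96 = 11.44
s = √(11.44/3) = √3.81333 ≈ 1.9528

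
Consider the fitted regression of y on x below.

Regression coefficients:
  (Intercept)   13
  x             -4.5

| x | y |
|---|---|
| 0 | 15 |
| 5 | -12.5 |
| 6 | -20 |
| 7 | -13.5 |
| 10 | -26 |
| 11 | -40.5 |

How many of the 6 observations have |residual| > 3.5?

x=0: ŷ = 13 − 4.5·0 = 13; r = 15 − 13 = 2
x=5: ŷ = 13 − 4.5·5 = -9.5; r = -12.5 − (-9.5) = -3
x=6: ŷ = 13 − 4.5·6 = -14; r = -20 − (-14) = -6
x=7: ŷ = 13 − 4.5·7 = -18.5; r = -13.5 − (-18.5) = 5
x=10: ŷ = 13 − 4.5·10 = -32; r = -26 − (-32) = 6
x=11: ŷ = 13 − 4.5·11 = -36.5; r = -40.5 − (-36.5) = -4
|r| > 3.5: x=6 (|r|=6), x=7 (|r|=5), x=10 (|r|=6), x=11 (|r|=4) → 4

4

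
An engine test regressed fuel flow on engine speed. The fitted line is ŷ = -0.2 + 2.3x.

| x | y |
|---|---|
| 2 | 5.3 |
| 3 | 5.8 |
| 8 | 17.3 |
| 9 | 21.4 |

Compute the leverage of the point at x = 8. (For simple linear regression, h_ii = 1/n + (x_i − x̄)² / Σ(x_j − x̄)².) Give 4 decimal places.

h = 0.4189

x̄ = (2 + 3 + 8 + 9)/4 = 5.5
Σ(x − x̄)² = 12.25 + 6.25 + 6.25 + 12.25 = 37
h = 1/4 + (2.5)²/37 = 0.25 + 0.168919 = 0.4189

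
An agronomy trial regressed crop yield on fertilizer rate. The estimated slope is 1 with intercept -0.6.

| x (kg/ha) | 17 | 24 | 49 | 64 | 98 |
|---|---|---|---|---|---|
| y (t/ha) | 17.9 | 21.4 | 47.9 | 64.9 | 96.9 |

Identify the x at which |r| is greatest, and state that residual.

x = 24, r = -2

x=17: ŷ = -0.6 + 17 = 16.4; r = 17.9 − 16.4 = 1.5
x=24: ŷ = -0.6 + 24 = 23.4; r = 21.4 − 23.4 = -2
x=49: ŷ = -0.6 + 49 = 48.4; r = 47.9 − 48.4 = -0.5
x=64: ŷ = -0.6 + 64 = 63.4; r = 64.9 − 63.4 = 1.5
x=98: ŷ = -0.6 + 98 = 97.4; r = 96.9 − 97.4 = -0.5
Largest |r| is 2 at x = 24, residual -2.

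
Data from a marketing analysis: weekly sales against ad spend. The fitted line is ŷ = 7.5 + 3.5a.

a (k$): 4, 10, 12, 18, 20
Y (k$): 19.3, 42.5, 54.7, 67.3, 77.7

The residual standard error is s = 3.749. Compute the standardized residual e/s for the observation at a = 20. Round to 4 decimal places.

ŷ = 7.5 + 3.5·20 = 77.5
e = 77.7 − 77.5 = 0.2
e/s = 0.2 / 3.749 = 0.0533

0.0533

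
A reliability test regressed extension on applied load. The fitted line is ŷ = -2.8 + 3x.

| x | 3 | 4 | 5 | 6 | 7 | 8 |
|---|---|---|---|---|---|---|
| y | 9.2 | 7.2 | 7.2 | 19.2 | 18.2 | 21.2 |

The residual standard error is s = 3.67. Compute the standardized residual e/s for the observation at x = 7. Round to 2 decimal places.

0.00

ŷ = -2.8 + 3·7 = 18.2
e = 18.2 − 18.2 = 0
e/s = 0 / 3.67 = 0.00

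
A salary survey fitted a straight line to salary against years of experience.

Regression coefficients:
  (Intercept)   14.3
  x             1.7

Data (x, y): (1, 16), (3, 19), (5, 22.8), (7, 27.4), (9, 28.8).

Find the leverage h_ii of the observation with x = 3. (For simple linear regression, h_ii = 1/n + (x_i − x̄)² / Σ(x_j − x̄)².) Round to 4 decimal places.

x̄ = (1 + 3 + 5 + 7 + 9)/5 = 5
Σ(x − x̄)² = 16 + 4 + 0 + 4 + 16 = 40
h = 1/5 + (-2)²/40 = 0.2 + 0.1 = 0.3000

h = 0.3000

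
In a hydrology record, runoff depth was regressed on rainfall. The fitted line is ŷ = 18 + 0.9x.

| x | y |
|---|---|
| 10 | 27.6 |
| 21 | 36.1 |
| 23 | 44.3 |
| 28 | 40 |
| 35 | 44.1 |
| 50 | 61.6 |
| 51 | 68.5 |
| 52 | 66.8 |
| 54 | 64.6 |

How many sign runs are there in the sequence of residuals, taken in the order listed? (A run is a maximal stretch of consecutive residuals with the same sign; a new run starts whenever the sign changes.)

6 runs

x=10: ŷ = 18 + 0.9·10 = 27; e = 27.6 − 27 = 0.6
x=21: ŷ = 18 + 0.9·21 = 36.9; e = 36.1 − 36.9 = -0.8
x=23: ŷ = 18 + 0.9·23 = 38.7; e = 44.3 − 38.7 = 5.6
x=28: ŷ = 18 + 0.9·28 = 43.2; e = 40 − 43.2 = -3.2
x=35: ŷ = 18 + 0.9·35 = 49.5; e = 44.1 − 49.5 = -5.4
x=50: ŷ = 18 + 0.9·50 = 63; e = 61.6 − 63 = -1.4
x=51: ŷ = 18 + 0.9·51 = 63.9; e = 68.5 − 63.9 = 4.6
x=52: ŷ = 18 + 0.9·52 = 64.8; e = 66.8 − 64.8 = 2
x=54: ŷ = 18 + 0.9·54 = 66.6; e = 64.6 − 66.6 = -2
Signs: + − + − − − + + −
Runs: +×1, −×1, +×1, −×3, +×2, −×1 → 6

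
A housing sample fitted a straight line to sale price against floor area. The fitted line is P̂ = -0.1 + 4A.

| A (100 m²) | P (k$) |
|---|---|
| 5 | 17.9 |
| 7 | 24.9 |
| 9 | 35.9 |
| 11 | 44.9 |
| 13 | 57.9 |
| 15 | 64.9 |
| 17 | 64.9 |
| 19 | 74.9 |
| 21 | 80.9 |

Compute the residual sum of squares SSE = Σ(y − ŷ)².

A=5: P̂ = -0.1 + 4·5 = 19.9; e = 17.9 − 19.9 = -2
A=7: P̂ = -0.1 + 4·7 = 27.9; e = 24.9 − 27.9 = -3
A=9: P̂ = -0.1 + 4·9 = 35.9; e = 35.9 − 35.9 = 0
A=11: P̂ = -0.1 + 4·11 = 43.9; e = 44.9 − 43.9 = 1
A=13: P̂ = -0.1 + 4·13 = 51.9; e = 57.9 − 51.9 = 6
A=15: P̂ = -0.1 + 4·15 = 59.9; e = 64.9 − 59.9 = 5
A=17: P̂ = -0.1 + 4·17 = 67.9; e = 64.9 − 67.9 = -3
A=19: P̂ = -0.1 + 4·19 = 75.9; e = 74.9 − 75.9 = -1
A=21: P̂ = -0.1 + 4·21 = 83.9; e = 80.9 − 83.9 = -3
SSE = 4 + 9 + 0 + 1 + 36 + 25 + 9 + 1 + 9 = 94

SSE = 94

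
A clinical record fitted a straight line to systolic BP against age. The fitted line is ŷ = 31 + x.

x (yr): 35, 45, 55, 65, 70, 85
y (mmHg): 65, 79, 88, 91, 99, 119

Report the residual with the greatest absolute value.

x=35: ŷ = 31 + 35 = 66; r = 65 − 66 = -1
x=45: ŷ = 31 + 45 = 76; r = 79 − 76 = 3
x=55: ŷ = 31 + 55 = 86; r = 88 − 86 = 2
x=65: ŷ = 31 + 65 = 96; r = 91 − 96 = -5
x=70: ŷ = 31 + 70 = 101; r = 99 − 101 = -2
x=85: ŷ = 31 + 85 = 116; r = 119 − 116 = 3
Largest |r| is 5 at x = 65, residual -5.

r = -5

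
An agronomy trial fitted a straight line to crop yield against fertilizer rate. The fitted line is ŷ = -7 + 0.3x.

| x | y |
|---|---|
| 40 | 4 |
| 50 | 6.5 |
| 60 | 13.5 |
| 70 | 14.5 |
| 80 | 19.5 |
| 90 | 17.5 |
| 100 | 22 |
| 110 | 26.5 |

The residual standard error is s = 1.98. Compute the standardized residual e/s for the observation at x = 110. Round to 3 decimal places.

0.253

ŷ = -7 + 0.3·110 = 26
e = 26.5 − 26 = 0.5
e/s = 0.5 / 1.98 = 0.253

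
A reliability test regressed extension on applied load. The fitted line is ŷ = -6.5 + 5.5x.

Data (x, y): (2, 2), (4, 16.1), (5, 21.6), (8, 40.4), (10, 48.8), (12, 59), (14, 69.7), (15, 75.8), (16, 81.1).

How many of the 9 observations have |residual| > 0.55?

5

x=2: ŷ = -6.5 + 5.5·2 = 4.5; r = 2 − 4.5 = -2.5
x=4: ŷ = -6.5 + 5.5·4 = 15.5; r = 16.1 − 15.5 = 0.6
x=5: ŷ = -6.5 + 5.5·5 = 21; r = 21.6 − 21 = 0.6
x=8: ŷ = -6.5 + 5.5·8 = 37.5; r = 40.4 − 37.5 = 2.9
x=10: ŷ = -6.5 + 5.5·10 = 48.5; r = 48.8 − 48.5 = 0.3
x=12: ŷ = -6.5 + 5.5·12 = 59.5; r = 59 − 59.5 = -0.5
x=14: ŷ = -6.5 + 5.5·14 = 70.5; r = 69.7 − 70.5 = -0.8
x=15: ŷ = -6.5 + 5.5·15 = 76; r = 75.8 − 76 = -0.2
x=16: ŷ = -6.5 + 5.5·16 = 81.5; r = 81.1 − 81.5 = -0.4
|r| > 0.55: x=2 (|r|=2.5), x=4 (|r|=0.6), x=5 (|r|=0.6), x=8 (|r|=2.9), x=14 (|r|=0.8) → 5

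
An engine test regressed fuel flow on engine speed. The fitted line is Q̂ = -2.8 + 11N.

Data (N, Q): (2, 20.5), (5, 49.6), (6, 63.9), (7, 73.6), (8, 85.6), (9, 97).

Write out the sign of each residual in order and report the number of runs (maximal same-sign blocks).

5 runs

N=2: Q̂ = -2.8 + 11·2 = 19.2; r = 20.5 − 19.2 = 1.3
N=5: Q̂ = -2.8 + 11·5 = 52.2; r = 49.6 − 52.2 = -2.6
N=6: Q̂ = -2.8 + 11·6 = 63.2; r = 63.9 − 63.2 = 0.7
N=7: Q̂ = -2.8 + 11·7 = 74.2; r = 73.6 − 74.2 = -0.6
N=8: Q̂ = -2.8 + 11·8 = 85.2; r = 85.6 − 85.2 = 0.4
N=9: Q̂ = -2.8 + 11·9 = 96.2; r = 97 − 96.2 = 0.8
Signs: + − + − + +
Runs: +×1, −×1, +×1, −×1, +×2 → 5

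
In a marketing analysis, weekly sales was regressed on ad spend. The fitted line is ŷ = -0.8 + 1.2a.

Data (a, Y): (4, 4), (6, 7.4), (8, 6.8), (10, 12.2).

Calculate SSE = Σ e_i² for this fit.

a=4: ŷ = -0.8 + 1.2·4 = 4; e = 4 − 4 = 0
a=6: ŷ = -0.8 + 1.2·6 = 6.4; e = 7.4 − 6.4 = 1
a=8: ŷ = -0.8 + 1.2·8 = 8.8; e = 6.8 − 8.8 = -2
a=10: ŷ = -0.8 + 1.2·10 = 11.2; e = 12.2 − 11.2 = 1
SSE = 0 + 1 + 4 + 1 = 6

SSE = 6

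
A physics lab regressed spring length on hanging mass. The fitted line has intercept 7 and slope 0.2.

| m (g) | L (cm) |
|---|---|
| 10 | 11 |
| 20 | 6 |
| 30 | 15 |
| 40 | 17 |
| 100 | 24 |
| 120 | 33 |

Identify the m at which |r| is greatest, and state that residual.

m=10: ŷ = 7 + 0.2·10 = 9; r = 11 − 9 = 2
m=20: ŷ = 7 + 0.2·20 = 11; r = 6 − 11 = -5
m=30: ŷ = 7 + 0.2·30 = 13; r = 15 − 13 = 2
m=40: ŷ = 7 + 0.2·40 = 15; r = 17 − 15 = 2
m=100: ŷ = 7 + 0.2·100 = 27; r = 24 − 27 = -3
m=120: ŷ = 7 + 0.2·120 = 31; r = 33 − 31 = 2
Largest |r| is 5 at m = 20, residual -5.

m = 20, r = -5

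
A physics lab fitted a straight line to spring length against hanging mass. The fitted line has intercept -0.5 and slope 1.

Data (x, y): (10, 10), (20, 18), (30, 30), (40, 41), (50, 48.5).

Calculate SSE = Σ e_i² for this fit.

SSE = 6

x=10: ŷ = -0.5 + 10 = 9.5; e = 10 − 9.5 = 0.5
x=20: ŷ = -0.5 + 20 = 19.5; e = 18 − 19.5 = -1.5
x=30: ŷ = -0.5 + 30 = 29.5; e = 30 − 29.5 = 0.5
x=40: ŷ = -0.5 + 40 = 39.5; e = 41 − 39.5 = 1.5
x=50: ŷ = -0.5 + 50 = 49.5; e = 48.5 − 49.5 = -1
SSE = 0.25 + 2.25 + 0.25 + 2.25 + 1 = 6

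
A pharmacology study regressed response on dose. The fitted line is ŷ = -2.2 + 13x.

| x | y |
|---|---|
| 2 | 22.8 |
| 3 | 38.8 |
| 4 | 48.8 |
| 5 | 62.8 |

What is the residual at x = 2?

e = -1

ŷ = -2.2 + 13·2 = 23.8
e = 22.8 − 23.8 = -1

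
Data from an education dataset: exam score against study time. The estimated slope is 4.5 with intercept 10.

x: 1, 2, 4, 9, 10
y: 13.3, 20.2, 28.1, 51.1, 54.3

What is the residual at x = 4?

ŷ = 10 + 4.5·4 = 28
r = 28.1 − 28 = 0.1

r = 0.1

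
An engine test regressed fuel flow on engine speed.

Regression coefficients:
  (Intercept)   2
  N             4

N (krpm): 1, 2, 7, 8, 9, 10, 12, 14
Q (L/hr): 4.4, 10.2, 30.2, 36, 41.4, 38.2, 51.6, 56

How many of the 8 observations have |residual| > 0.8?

6

N=1: ŷ = 2 + 4·1 = 6; r = 4.4 − 6 = -1.6
N=2: ŷ = 2 + 4·2 = 10; r = 10.2 − 10 = 0.2
N=7: ŷ = 2 + 4·7 = 30; r = 30.2 − 30 = 0.2
N=8: ŷ = 2 + 4·8 = 34; r = 36 − 34 = 2
N=9: ŷ = 2 + 4·9 = 38; r = 41.4 − 38 = 3.4
N=10: ŷ = 2 + 4·10 = 42; r = 38.2 − 42 = -3.8
N=12: ŷ = 2 + 4·12 = 50; r = 51.6 − 50 = 1.6
N=14: ŷ = 2 + 4·14 = 58; r = 56 − 58 = -2
|r| > 0.8: N=1 (|r|=1.6), N=8 (|r|=2), N=9 (|r|=3.4), N=10 (|r|=3.8), N=12 (|r|=1.6), N=14 (|r|=2) → 6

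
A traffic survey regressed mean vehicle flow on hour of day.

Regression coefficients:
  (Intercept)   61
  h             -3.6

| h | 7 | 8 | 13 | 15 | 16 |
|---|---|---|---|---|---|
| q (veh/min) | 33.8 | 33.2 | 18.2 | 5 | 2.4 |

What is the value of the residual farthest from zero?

h=7: ŷ = 61 − 3.6·7 = 35.8; e = 33.8 − 35.8 = -2
h=8: ŷ = 61 − 3.6·8 = 32.2; e = 33.2 − 32.2 = 1
h=13: ŷ = 61 − 3.6·13 = 14.2; e = 18.2 − 14.2 = 4
h=15: ŷ = 61 − 3.6·15 = 7; e = 5 − 7 = -2
h=16: ŷ = 61 − 3.6·16 = 3.4; e = 2.4 − 3.4 = -1
Largest |e| is 4 at h = 13, residual 4.

e = 4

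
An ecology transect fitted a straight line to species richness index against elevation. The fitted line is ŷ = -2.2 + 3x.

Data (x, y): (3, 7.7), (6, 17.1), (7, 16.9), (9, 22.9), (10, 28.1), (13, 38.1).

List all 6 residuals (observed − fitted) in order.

0.9, 1.3, -1.9, -1.9, 0.3, 1.3

x=3: ŷ = -2.2 + 3·3 = 6.8; e = 7.7 − 6.8 = 0.9
x=6: ŷ = -2.2 + 3·6 = 15.8; e = 17.1 − 15.8 = 1.3
x=7: ŷ = -2.2 + 3·7 = 18.8; e = 16.9 − 18.8 = -1.9
x=9: ŷ = -2.2 + 3·9 = 24.8; e = 22.9 − 24.8 = -1.9
x=10: ŷ = -2.2 + 3·10 = 27.8; e = 28.1 − 27.8 = 0.3
x=13: ŷ = -2.2 + 3·13 = 36.8; e = 38.1 − 36.8 = 1.3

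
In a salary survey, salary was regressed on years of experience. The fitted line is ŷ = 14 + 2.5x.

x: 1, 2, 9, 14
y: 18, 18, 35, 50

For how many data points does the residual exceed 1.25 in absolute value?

2

x=1: ŷ = 14 + 2.5·1 = 16.5; r = 18 − 16.5 = 1.5
x=2: ŷ = 14 + 2.5·2 = 19; r = 18 − 19 = -1
x=9: ŷ = 14 + 2.5·9 = 36.5; r = 35 − 36.5 = -1.5
x=14: ŷ = 14 + 2.5·14 = 49; r = 50 − 49 = 1
|r| > 1.25: x=1 (|r|=1.5), x=9 (|r|=1.5) → 2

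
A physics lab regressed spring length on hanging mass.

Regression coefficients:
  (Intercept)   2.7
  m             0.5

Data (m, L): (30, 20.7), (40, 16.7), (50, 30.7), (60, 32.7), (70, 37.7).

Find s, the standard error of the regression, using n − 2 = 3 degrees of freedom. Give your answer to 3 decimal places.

s = 4.243

m=30: ŷ = 2.7 + 0.5·30 = 17.7; e = 20.7 − 17.7 = 3
m=40: ŷ = 2.7 + 0.5·40 = 22.7; e = 16.7 − 22.7 = -6
m=50: ŷ = 2.7 + 0.5·50 = 27.7; e = 30.7 − 27.7 = 3
m=60: ŷ = 2.7 + 0.5·60 = 32.7; e = 32.7 − 32.7 = 0
m=70: ŷ = 2.7 + 0.5·70 = 37.7; e = 37.7 − 37.7 = 0
SSE = 9 + 36 + 9 + 0 + 0 = 54
s = √(54/3) = √18 ≈ 4.243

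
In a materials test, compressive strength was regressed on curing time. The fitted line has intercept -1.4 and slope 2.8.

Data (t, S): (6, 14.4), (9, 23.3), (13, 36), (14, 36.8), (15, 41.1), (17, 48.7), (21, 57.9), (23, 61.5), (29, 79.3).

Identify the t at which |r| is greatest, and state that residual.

t = 17, r = 2.5

t=6: ŷ = -1.4 + 2.8·6 = 15.4; r = 14.4 − 15.4 = -1
t=9: ŷ = -1.4 + 2.8·9 = 23.8; r = 23.3 − 23.8 = -0.5
t=13: ŷ = -1.4 + 2.8·13 = 35; r = 36 − 35 = 1
t=14: ŷ = -1.4 + 2.8·14 = 37.8; r = 36.8 − 37.8 = -1
t=15: ŷ = -1.4 + 2.8·15 = 40.6; r = 41.1 − 40.6 = 0.5
t=17: ŷ = -1.4 + 2.8·17 = 46.2; r = 48.7 − 46.2 = 2.5
t=21: ŷ = -1.4 + 2.8·21 = 57.4; r = 57.9 − 57.4 = 0.5
t=23: ŷ = -1.4 + 2.8·23 = 63; r = 61.5 − 63 = -1.5
t=29: ŷ = -1.4 + 2.8·29 = 79.8; r = 79.3 − 79.8 = -0.5
Largest |r| is 2.5 at t = 17, residual 2.5.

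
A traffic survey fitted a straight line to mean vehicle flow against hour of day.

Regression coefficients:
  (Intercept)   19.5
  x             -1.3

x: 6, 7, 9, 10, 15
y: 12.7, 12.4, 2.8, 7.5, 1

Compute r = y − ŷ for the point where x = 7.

ŷ = 19.5 − 1.3·7 = 10.4
r = 12.4 − 10.4 = 2

r = 2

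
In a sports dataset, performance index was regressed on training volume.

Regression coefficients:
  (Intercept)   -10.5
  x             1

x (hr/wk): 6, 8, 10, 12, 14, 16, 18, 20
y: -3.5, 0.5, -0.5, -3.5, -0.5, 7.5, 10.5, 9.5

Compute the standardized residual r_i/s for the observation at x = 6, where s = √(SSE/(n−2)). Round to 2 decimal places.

x=6: ŷ = -10.5 + 6 = -4.5; r = -3.5 − (-4.5) = 1
x=8: ŷ = -10.5 + 8 = -2.5; r = 0.5 − (-2.5) = 3
x=10: ŷ = -10.5 + 10 = -0.5; r = -0.5 − (-0.5) = 0
x=12: ŷ = -10.5 + 12 = 1.5; r = -3.5 − 1.5 = -5
x=14: ŷ = -10.5 + 14 = 3.5; r = -0.5 − 3.5 = -4
x=16: ŷ = -10.5 + 16 = 5.5; r = 7.5 − 5.5 = 2
x=18: ŷ = -10.5 + 18 = 7.5; r = 10.5 − 7.5 = 3
x=20: ŷ = -10.5 + 20 = 9.5; r = 9.5 − 9.5 = 0
SSE = 1 + 9 + 0 + 25 + 16 + 4 + 9 + 0 = 64
s = √(64/6) = 3.26599
r/s = 1 / 3.26599 = 0.31

0.31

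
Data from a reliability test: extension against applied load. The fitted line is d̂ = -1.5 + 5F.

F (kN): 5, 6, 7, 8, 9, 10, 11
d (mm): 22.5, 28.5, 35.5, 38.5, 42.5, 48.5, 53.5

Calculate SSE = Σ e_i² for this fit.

SSE = 6

F=5: d̂ = -1.5 + 5·5 = 23.5; e = 22.5 − 23.5 = -1
F=6: d̂ = -1.5 + 5·6 = 28.5; e = 28.5 − 28.5 = 0
F=7: d̂ = -1.5 + 5·7 = 33.5; e = 35.5 − 33.5 = 2
F=8: d̂ = -1.5 + 5·8 = 38.5; e = 38.5 − 38.5 = 0
F=9: d̂ = -1.5 + 5·9 = 43.5; e = 42.5 − 43.5 = -1
F=10: d̂ = -1.5 + 5·10 = 48.5; e = 48.5 − 48.5 = 0
F=11: d̂ = -1.5 + 5·11 = 53.5; e = 53.5 − 53.5 = 0
SSE = 1 + 0 + 4 + 0 + 1 + 0 + 0 = 6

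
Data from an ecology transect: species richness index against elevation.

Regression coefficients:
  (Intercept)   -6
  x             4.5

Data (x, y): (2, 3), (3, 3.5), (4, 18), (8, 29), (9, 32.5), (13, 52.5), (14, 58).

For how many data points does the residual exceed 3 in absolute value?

x=2: ŷ = -6 + 4.5·2 = 3; r = 3 − 3 = 0
x=3: ŷ = -6 + 4.5·3 = 7.5; r = 3.5 − 7.5 = -4
x=4: ŷ = -6 + 4.5·4 = 12; r = 18 − 12 = 6
x=8: ŷ = -6 + 4.5·8 = 30; r = 29 − 30 = -1
x=9: ŷ = -6 + 4.5·9 = 34.5; r = 32.5 − 34.5 = -2
x=13: ŷ = -6 + 4.5·13 = 52.5; r = 52.5 − 52.5 = 0
x=14: ŷ = -6 + 4.5·14 = 57; r = 58 − 57 = 1
|r| > 3: x=3 (|r|=4), x=4 (|r|=6) → 2

2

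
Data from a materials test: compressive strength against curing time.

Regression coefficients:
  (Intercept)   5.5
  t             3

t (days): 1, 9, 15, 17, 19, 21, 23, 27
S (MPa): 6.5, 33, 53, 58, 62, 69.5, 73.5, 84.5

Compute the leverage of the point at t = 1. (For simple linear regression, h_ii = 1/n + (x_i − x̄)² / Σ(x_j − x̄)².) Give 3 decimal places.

h = 0.628

t̄ = (1 + 9 + 15 + 17 + 19 + 21 + 23 + 27)/8 = 16.5
Σ(t − t̄)² = 240.25 + 56.25 + 2.25 + 0.25 + 6.25 + 20.25 + 42.25 + 110.25 = 478
h = 1/8 + (-15.5)²/478 = 0.125 + 0.502615 = 0.628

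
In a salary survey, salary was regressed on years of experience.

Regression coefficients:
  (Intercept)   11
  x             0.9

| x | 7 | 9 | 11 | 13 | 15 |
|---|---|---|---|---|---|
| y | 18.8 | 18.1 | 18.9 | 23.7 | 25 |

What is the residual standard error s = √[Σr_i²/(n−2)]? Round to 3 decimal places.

x=7: ŷ = 11 + 0.9·7 = 17.3; r = 18.8 − 17.3 = 1.5
x=9: ŷ = 11 + 0.9·9 = 19.1; r = 18.1 − 19.1 = -1
x=11: ŷ = 11 + 0.9·11 = 20.9; r = 18.9 − 20.9 = -2
x=13: ŷ = 11 + 0.9·13 = 22.7; r = 23.7 − 22.7 = 1
x=15: ŷ = 11 + 0.9·15 = 24.5; r = 25 − 24.5 = 0.5
SSE = 2.25 + 1 + 4 + 1 + 0.25 = 8.5
s = √(8.5/3) = √2.83333 ≈ 1.683

s = 1.683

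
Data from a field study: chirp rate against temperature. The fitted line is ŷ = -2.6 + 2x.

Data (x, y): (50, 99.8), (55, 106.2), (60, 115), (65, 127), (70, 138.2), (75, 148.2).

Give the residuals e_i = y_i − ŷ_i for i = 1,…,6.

2.4, -1.2, -2.4, -0.4, 0.8, 0.8

x=50: ŷ = -2.6 + 2·50 = 97.4; e = 99.8 − 97.4 = 2.4
x=55: ŷ = -2.6 + 2·55 = 107.4; e = 106.2 − 107.4 = -1.2
x=60: ŷ = -2.6 + 2·60 = 117.4; e = 115 − 117.4 = -2.4
x=65: ŷ = -2.6 + 2·65 = 127.4; e = 127 − 127.4 = -0.4
x=70: ŷ = -2.6 + 2·70 = 137.4; e = 138.2 − 137.4 = 0.8
x=75: ŷ = -2.6 + 2·75 = 147.4; e = 148.2 − 147.4 = 0.8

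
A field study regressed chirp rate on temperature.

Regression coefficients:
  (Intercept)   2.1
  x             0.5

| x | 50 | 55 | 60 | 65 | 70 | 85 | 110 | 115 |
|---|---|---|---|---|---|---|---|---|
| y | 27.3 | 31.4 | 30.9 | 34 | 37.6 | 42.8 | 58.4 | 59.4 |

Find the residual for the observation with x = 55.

r = 1.8

ŷ = 2.1 + 0.5·55 = 29.6
r = 31.4 − 29.6 = 1.8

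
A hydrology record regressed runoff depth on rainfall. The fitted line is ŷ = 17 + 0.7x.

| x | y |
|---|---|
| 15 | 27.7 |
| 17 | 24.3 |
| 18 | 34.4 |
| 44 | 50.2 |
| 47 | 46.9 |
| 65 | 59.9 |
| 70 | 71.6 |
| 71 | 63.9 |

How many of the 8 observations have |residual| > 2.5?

x=15: ŷ = 17 + 0.7·15 = 27.5; r = 27.7 − 27.5 = 0.2
x=17: ŷ = 17 + 0.7·17 = 28.9; r = 24.3 − 28.9 = -4.6
x=18: ŷ = 17 + 0.7·18 = 29.6; r = 34.4 − 29.6 = 4.8
x=44: ŷ = 17 + 0.7·44 = 47.8; r = 50.2 − 47.8 = 2.4
x=47: ŷ = 17 + 0.7·47 = 49.9; r = 46.9 − 49.9 = -3
x=65: ŷ = 17 + 0.7·65 = 62.5; r = 59.9 − 62.5 = -2.6
x=70: ŷ = 17 + 0.7·70 = 66; r = 71.6 − 66 = 5.6
x=71: ŷ = 17 + 0.7·71 = 66.7; r = 63.9 − 66.7 = -2.8
|r| > 2.5: x=17 (|r|=4.6), x=18 (|r|=4.8), x=47 (|r|=3), x=65 (|r|=2.6), x=70 (|r|=5.6), x=71 (|r|=2.8) → 6

6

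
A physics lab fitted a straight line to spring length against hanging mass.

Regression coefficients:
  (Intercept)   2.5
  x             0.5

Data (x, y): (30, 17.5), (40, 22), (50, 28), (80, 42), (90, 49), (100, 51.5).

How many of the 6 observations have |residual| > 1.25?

x=30: ŷ = 2.5 + 0.5·30 = 17.5; r = 17.5 − 17.5 = 0
x=40: ŷ = 2.5 + 0.5·40 = 22.5; r = 22 − 22.5 = -0.5
x=50: ŷ = 2.5 + 0.5·50 = 27.5; r = 28 − 27.5 = 0.5
x=80: ŷ = 2.5 + 0.5·80 = 42.5; r = 42 − 42.5 = -0.5
x=90: ŷ = 2.5 + 0.5·90 = 47.5; r = 49 − 47.5 = 1.5
x=100: ŷ = 2.5 + 0.5·100 = 52.5; r = 51.5 − 52.5 = -1
|r| > 1.25: x=90 (|r|=1.5) → 1

1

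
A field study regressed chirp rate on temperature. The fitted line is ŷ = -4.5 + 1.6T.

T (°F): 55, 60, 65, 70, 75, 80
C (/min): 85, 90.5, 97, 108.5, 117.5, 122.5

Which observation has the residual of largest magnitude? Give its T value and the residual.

T=55: ŷ = -4.5 + 1.6·55 = 83.5; e = 85 − 83.5 = 1.5
T=60: ŷ = -4.5 + 1.6·60 = 91.5; e = 90.5 − 91.5 = -1
T=65: ŷ = -4.5 + 1.6·65 = 99.5; e = 97 − 99.5 = -2.5
T=70: ŷ = -4.5 + 1.6·70 = 107.5; e = 108.5 − 107.5 = 1
T=75: ŷ = -4.5 + 1.6·75 = 115.5; e = 117.5 − 115.5 = 2
T=80: ŷ = -4.5 + 1.6·80 = 123.5; e = 122.5 − 123.5 = -1
Largest |e| is 2.5 at T = 65, residual -2.5.

T = 65, e = -2.5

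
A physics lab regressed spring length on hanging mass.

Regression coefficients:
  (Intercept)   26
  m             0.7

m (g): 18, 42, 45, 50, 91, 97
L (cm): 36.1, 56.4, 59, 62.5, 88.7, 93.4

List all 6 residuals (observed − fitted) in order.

m=18: L̂ = 26 + 0.7·18 = 38.6; e = 36.1 − 38.6 = -2.5
m=42: L̂ = 26 + 0.7·42 = 55.4; e = 56.4 − 55.4 = 1
m=45: L̂ = 26 + 0.7·45 = 57.5; e = 59 − 57.5 = 1.5
m=50: L̂ = 26 + 0.7·50 = 61; e = 62.5 − 61 = 1.5
m=91: L̂ = 26 + 0.7·91 = 89.7; e = 88.7 − 89.7 = -1
m=97: L̂ = 26 + 0.7·97 = 93.9; e = 93.4 − 93.9 = -0.5

-2.5, 1, 1.5, 1.5, -1, -0.5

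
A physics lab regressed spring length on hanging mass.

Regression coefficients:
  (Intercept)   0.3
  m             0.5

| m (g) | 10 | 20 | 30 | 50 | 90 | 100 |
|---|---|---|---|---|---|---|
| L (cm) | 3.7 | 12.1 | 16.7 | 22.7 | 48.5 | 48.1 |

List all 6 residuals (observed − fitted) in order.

m=10: L̂ = 0.3 + 0.5·10 = 5.3; e = 3.7 − 5.3 = -1.6
m=20: L̂ = 0.3 + 0.5·20 = 10.3; e = 12.1 − 10.3 = 1.8
m=30: L̂ = 0.3 + 0.5·30 = 15.3; e = 16.7 − 15.3 = 1.4
m=50: L̂ = 0.3 + 0.5·50 = 25.3; e = 22.7 − 25.3 = -2.6
m=90: L̂ = 0.3 + 0.5·90 = 45.3; e = 48.5 − 45.3 = 3.2
m=100: L̂ = 0.3 + 0.5·100 = 50.3; e = 48.1 − 50.3 = -2.2

-1.6, 1.8, 1.4, -2.6, 3.2, -2.2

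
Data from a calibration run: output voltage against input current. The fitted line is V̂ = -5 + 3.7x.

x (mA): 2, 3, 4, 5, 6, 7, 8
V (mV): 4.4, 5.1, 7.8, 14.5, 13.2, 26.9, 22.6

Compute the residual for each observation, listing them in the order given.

x=2: V̂ = -5 + 3.7·2 = 2.4; e = 4.4 − 2.4 = 2
x=3: V̂ = -5 + 3.7·3 = 6.1; e = 5.1 − 6.1 = -1
x=4: V̂ = -5 + 3.7·4 = 9.8; e = 7.8 − 9.8 = -2
x=5: V̂ = -5 + 3.7·5 = 13.5; e = 14.5 − 13.5 = 1
x=6: V̂ = -5 + 3.7·6 = 17.2; e = 13.2 − 17.2 = -4
x=7: V̂ = -5 + 3.7·7 = 20.9; e = 26.9 − 20.9 = 6
x=8: V̂ = -5 + 3.7·8 = 24.6; e = 22.6 − 24.6 = -2

2, -1, -2, 1, -4, 6, -2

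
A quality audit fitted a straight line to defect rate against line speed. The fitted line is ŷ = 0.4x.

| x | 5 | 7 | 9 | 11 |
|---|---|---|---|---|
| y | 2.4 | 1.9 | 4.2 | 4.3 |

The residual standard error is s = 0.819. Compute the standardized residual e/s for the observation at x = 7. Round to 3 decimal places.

-1.099

ŷ = 0.4·7 = 2.8
e = 1.9 − 2.8 = -0.9
e/s = -0.9 / 0.819 = -1.099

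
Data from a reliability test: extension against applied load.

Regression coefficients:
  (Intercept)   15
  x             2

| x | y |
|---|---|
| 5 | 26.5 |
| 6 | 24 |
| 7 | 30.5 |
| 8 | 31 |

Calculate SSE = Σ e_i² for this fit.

SSE = 13.5

x=5: ŷ = 15 + 2·5 = 25; e = 26.5 − 25 = 1.5
x=6: ŷ = 15 + 2·6 = 27; e = 24 − 27 = -3
x=7: ŷ = 15 + 2·7 = 29; e = 30.5 − 29 = 1.5
x=8: ŷ = 15 + 2·8 = 31; e = 31 − 31 = 0
SSE = 2.25 + 9 + 2.25 + 0 = 13.5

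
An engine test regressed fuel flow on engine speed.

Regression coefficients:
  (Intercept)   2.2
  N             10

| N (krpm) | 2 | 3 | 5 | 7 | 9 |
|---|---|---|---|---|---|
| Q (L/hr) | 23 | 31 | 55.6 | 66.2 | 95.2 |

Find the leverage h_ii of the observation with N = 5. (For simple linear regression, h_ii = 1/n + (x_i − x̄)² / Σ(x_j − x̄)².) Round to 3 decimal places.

h = 0.201

N̄ = (2 + 3 + 5 + 7 + 9)/5 = 5.2
Σ(N − N̄)² = 10.24 + 4.84 + 0.04 + 3.24 + 14.44 = 32.8
h = 1/5 + (-0.2)²/32.8 = 0.2 + 0.00121951 = 0.201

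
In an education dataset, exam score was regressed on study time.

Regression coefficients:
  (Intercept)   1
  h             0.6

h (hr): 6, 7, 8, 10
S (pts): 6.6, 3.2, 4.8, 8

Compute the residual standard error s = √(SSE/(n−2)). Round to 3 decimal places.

h=6: Ŝ = 1 + 0.6·6 = 4.6; e = 6.6 − 4.6 = 2
h=7: Ŝ = 1 + 0.6·7 = 5.2; e = 3.2 − 5.2 = -2
h=8: Ŝ = 1 + 0.6·8 = 5.8; e = 4.8 − 5.8 = -1
h=10: Ŝ = 1 + 0.6·10 = 7; e = 8 − 7 = 1
SSE = 4 + 4 + 1 + 1 = 10
s = √(10/2) = √5 ≈ 2.236

s = 2.236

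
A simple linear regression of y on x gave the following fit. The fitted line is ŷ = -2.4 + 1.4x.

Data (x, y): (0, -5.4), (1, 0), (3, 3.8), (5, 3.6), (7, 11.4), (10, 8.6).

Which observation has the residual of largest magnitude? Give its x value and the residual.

x = 7, r = 4

x=0: ŷ = -2.4 + 1.4·0 = -2.4; r = -5.4 − (-2.4) = -3
x=1: ŷ = -2.4 + 1.4·1 = -1; r = 0 − (-1) = 1
x=3: ŷ = -2.4 + 1.4·3 = 1.8; r = 3.8 − 1.8 = 2
x=5: ŷ = -2.4 + 1.4·5 = 4.6; r = 3.6 − 4.6 = -1
x=7: ŷ = -2.4 + 1.4·7 = 7.4; r = 11.4 − 7.4 = 4
x=10: ŷ = -2.4 + 1.4·10 = 11.6; r = 8.6 − 11.6 = -3
Largest |r| is 4 at x = 7, residual 4.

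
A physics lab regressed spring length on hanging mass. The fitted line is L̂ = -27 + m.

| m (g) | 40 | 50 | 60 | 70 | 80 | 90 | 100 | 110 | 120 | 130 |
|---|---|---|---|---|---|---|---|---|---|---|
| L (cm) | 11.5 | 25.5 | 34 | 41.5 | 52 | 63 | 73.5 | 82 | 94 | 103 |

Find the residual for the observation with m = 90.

e = 0

L̂ = -27 + 90 = 63
e = 63 − 63 = 0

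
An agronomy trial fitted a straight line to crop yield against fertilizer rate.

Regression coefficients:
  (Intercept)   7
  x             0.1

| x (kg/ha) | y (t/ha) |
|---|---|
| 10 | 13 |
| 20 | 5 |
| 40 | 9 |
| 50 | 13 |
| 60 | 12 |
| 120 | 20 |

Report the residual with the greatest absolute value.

x=10: ŷ = 7 + 0.1·10 = 8; e = 13 − 8 = 5
x=20: ŷ = 7 + 0.1·20 = 9; e = 5 − 9 = -4
x=40: ŷ = 7 + 0.1·40 = 11; e = 9 − 11 = -2
x=50: ŷ = 7 + 0.1·50 = 12; e = 13 − 12 = 1
x=60: ŷ = 7 + 0.1·60 = 13; e = 12 − 13 = -1
x=120: ŷ = 7 + 0.1·120 = 19; e = 20 − 19 = 1
Largest |e| is 5 at x = 10, residual 5.

e = 5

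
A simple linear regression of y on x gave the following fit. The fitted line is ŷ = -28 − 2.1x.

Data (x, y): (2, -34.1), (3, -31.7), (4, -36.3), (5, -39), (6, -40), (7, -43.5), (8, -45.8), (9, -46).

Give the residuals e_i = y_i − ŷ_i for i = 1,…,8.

-1.9, 2.6, 0.1, -0.5, 0.6, -0.8, -1, 0.9

x=2: ŷ = -28 − 2.1·2 = -32.2; e = -34.1 − (-32.2) = -1.9
x=3: ŷ = -28 − 2.1·3 = -34.3; e = -31.7 − (-34.3) = 2.6
x=4: ŷ = -28 − 2.1·4 = -36.4; e = -36.3 − (-36.4) = 0.1
x=5: ŷ = -28 − 2.1·5 = -38.5; e = -39 − (-38.5) = -0.5
x=6: ŷ = -28 − 2.1·6 = -40.6; e = -40 − (-40.6) = 0.6
x=7: ŷ = -28 − 2.1·7 = -42.7; e = -43.5 − (-42.7) = -0.8
x=8: ŷ = -28 − 2.1·8 = -44.8; e = -45.8 − (-44.8) = -1
x=9: ŷ = -28 − 2.1·9 = -46.9; e = -46 − (-46.9) = 0.9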